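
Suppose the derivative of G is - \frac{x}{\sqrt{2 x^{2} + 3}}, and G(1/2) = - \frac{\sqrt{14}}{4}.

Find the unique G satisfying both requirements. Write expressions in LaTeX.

G(x) = - \frac{\sqrt{2 x^{2} + 3}}{2}

G'(x) matches the chain-rule pattern g'(h)*h' with inner function h(x) = 2 x^{2} + 3; substituting u = h(x) collapses the integral.
A general antiderivative is - \frac{\sqrt{2 x^{2} + 3}}{2} + C.
The condition gives C = - \frac{\sqrt{14}}{4} - (- \frac{\sqrt{14}}{4}) = 0.
So G(x) = - \frac{\sqrt{2 x^{2} + 3}}{2}.
Check: d/dx[- \frac{\sqrt{2 x^{2} + 3}}{2}] = - \frac{x}{\sqrt{2 x^{2} + 3}} = G'(x).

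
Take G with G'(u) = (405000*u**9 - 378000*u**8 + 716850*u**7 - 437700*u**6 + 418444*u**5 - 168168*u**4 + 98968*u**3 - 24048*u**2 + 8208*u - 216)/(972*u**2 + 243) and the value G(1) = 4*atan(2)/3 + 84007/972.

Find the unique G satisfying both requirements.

G(u) = ((15*u**2 - 4*u + 6)**4 + 1296*atan(2*u) + 486)/972

The proposed G(u) is checked by its d/du: the result must match the given G'(u).
A general antiderivative is 4*(5*u**2/2 - 2*u/3 + 1)**4/3 + 4*atan(2*u)/3 + C.
The condition gives C = 4*atan(2)/3 + 84007/972 - (4*atan(2)/3 + 83521/972) = 1/2.
So G(u) = ((15*u**2 - 4*u + 6)**4 + 1296*atan(2*u) + 486)/972.
Check: d/du[((15*u**2 - 4*u + 6)**4 + 1296*atan(2*u) + 486)/972] = (405000*u**9 - 378000*u**8 + 716850*u**7 - 437700*u**6 + 418444*u**5 - 168168*u**4 + 98968*u**3 - 24048*u**2 + 8208*u - 216)/(972*u**2 + 243) = G'(u).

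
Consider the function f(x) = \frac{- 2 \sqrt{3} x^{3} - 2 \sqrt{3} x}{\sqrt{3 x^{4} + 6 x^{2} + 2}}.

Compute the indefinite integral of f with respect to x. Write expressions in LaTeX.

The substitution u = x^{4} + 2 x^{2} + \frac{2}{3} works: f is exactly (dF/du)*(du/dx) for that inner function.
Check: d/dx[- \sqrt{x^{4} + 2 x^{2} + \frac{2}{3}}] = \frac{- 2 \sqrt{3} x^{3} - 2 \sqrt{3} x}{\sqrt{3 x^{4} + 6 x^{2} + 2}} = f(x).

F(x) = - \sqrt{x^{4} + 2 x^{2} + \frac{2}{3}} + C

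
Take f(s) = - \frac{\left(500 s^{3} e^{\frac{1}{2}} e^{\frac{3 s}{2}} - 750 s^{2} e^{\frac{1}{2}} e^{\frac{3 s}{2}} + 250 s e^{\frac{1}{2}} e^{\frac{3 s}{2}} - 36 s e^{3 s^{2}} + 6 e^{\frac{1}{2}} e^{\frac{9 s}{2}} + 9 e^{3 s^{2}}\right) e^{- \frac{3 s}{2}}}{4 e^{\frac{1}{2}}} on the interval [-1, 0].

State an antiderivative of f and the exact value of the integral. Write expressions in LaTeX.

Antiderivative: F(s) = - \frac{125 s^{4} - 250 s^{3} + 125 s^{2} + 2 e^{3 s} - \frac{6 e^{- \frac{3 s}{2}} e^{3 s^{2}}}{e^{\frac{1}{2}}}}{4}; value = - \frac{3 e^{4}}{2} + \frac{1}{2 e^{3}} + \frac{3}{2 e^{\frac{1}{2}}} + \frac{249}{2}

Whatever form F(s) takes, F'(s) = f(s) is non-negotiable.
F(s) = - \frac{125 s^{4} - 250 s^{3} + 125 s^{2} + 2 e^{3 s} - \frac{6 e^{- \frac{3 s}{2}} e^{3 s^{2}}}{e^{\frac{1}{2}}}}{4} is an antiderivative of f.
Check: d/ds[- \frac{125 s^{4} - 250 s^{3} + 125 s^{2} + 2 e^{3 s} - \frac{6 e^{- \frac{3 s}{2}} e^{3 s^{2}}}{e^{\frac{1}{2}}}}{4}] = \frac{\left(- 500 s^{3} e^{\frac{1}{2}} e^{\frac{3 s}{2}} + 750 s^{2} e^{\frac{1}{2}} e^{\frac{3 s}{2}} - 250 s e^{\frac{1}{2}} e^{\frac{3 s}{2}} + 36 s e^{3 s^{2}} - 6 e^{\frac{1}{2}} e^{\frac{9 s}{2}} - 9 e^{3 s^{2}}\right) e^{- \frac{3 s}{2}}}{4 e^{\frac{1}{2}}}, which equals f(s).
F(0) = - \frac{1}{2} + \frac{3}{2 e^{\frac{1}{2}}}; F(-1) = -125 - \frac{1}{2 e^{3}} + \frac{3 e^{4}}{2}.
Integral = F(0) - F(-1) = - \frac{3 e^{4}}{2} + \frac{1}{2 e^{3}} + \frac{3}{2 e^{\frac{1}{2}}} + \frac{249}{2}.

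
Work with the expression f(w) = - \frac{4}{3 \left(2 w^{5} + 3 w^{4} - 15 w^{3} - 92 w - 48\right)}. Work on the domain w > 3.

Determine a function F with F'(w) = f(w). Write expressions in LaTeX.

An antiderivative is F(w) = - \frac{4 \log{\left(w - 3 \right)}}{1911} + \frac{32 \log{\left(w + \frac{1}{2} \right)}}{2499} - \frac{\log{\left(w + 4 \right)}}{735} - \frac{31 \log{\left(w^{2} + 4 \right)}}{6630} + \frac{4 \operatorname{atan}{\left(\frac{w}{2} \right)}}{1105}.

The denominator factors as 3 \left(w - 3\right) \left(w + 4\right) \left(2 w + 1\right) \left(w^{2} + 4\right); partial fractions split f into directly integrable pieces: - \frac{31 w - 24}{3315 \left(w^{2} + 4\right)} + \frac{64}{2499 \left(2 w + 1\right)} - \frac{1}{735 \left(w + 4\right)} - \frac{4}{1911 \left(w - 3\right)}.
Check: d/dw[- \frac{4 \log{\left(w - 3 \right)}}{1911} + \frac{32 \log{\left(w + \frac{1}{2} \right)}}{2499} - \frac{\log{\left(w + 4 \right)}}{735} - \frac{31 \log{\left(w^{2} + 4 \right)}}{6630} + \frac{4 \operatorname{atan}{\left(\frac{w}{2} \right)}}{1105}] = - \frac{4}{6 w^{5} + 9 w^{4} - 45 w^{3} - 276 w - 144}, which equals f(w).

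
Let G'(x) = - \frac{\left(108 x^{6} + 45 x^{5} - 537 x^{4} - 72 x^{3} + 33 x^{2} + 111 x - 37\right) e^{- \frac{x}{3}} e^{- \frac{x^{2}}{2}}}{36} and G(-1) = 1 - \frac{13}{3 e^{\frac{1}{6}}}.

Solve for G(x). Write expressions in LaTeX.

G(x) = \left(3 x^{5} + \frac{x^{4}}{4} - x^{2} + \frac{5 x}{4} + \frac{2}{3}\right) e^{- \frac{x^{2}}{2} - \frac{x}{3}} + 1

Recognize the product-rule pattern: G'(x) = u'v + uv' with u = 3 x^{5} + \frac{x^{4}}{4} - x^{2} + \frac{5 x}{4} + \frac{2}{3}, v = e^{- \frac{x^{2}}{2} - \frac{x}{3}}, so integration by parts undoes it.
A general antiderivative is \left(3 x^{5} + \frac{x^{4}}{4} - x^{2} + \frac{5 x}{4} + \frac{2}{3}\right) e^{- \frac{x^{2}}{2} - \frac{x}{3}} + C.
The condition gives C = 1 - \frac{13}{3 e^{\frac{1}{6}}} - (- \frac{13}{3 e^{\frac{1}{6}}}) = 1.
So G(x) = \left(3 x^{5} + \frac{x^{4}}{4} - x^{2} + \frac{5 x}{4} + \frac{2}{3}\right) e^{- \frac{x^{2}}{2} - \frac{x}{3}} + 1.
Check: d/dx[\left(3 x^{5} + \frac{x^{4}}{4} - x^{2} + \frac{5 x}{4} + \frac{2}{3}\right) e^{- \frac{x^{2}}{2} - \frac{x}{3}} + 1] = \frac{\left(- 108 x^{6} - 45 x^{5} + 537 x^{4} + 72 x^{3} - 33 x^{2} - 111 x + 37\right) e^{- \frac{x}{3}} e^{- \frac{x^{2}}{2}}}{36}, which equals G'(x).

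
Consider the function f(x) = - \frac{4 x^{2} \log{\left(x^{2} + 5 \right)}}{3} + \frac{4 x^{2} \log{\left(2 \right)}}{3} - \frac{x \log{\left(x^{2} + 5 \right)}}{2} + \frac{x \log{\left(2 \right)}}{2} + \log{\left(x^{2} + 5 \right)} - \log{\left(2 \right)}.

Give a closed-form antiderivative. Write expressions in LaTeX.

The integrand splits into summands that can be handled one at a time.
Check: d/dx[- \frac{48 x^{3} \log{\left(\frac{x^{2}}{2} + \frac{5}{2} \right)} - 32 x^{3} + 27 x^{2} \log{\left(\frac{x^{2}}{2} + \frac{5}{2} \right)} - 27 x^{2} - 108 x \log{\left(\frac{x^{2}}{2} + \frac{5}{2} \right)} + 696 x + 135 \log{\left(x^{2} + 5 \right)} - 696 \sqrt{5} \operatorname{atan}{\left(\frac{\sqrt{5} x}{5} \right)}}{108}] = - \frac{4 x^{2} \log{\left(x^{2} + 5 \right)}}{3} + \frac{4 x^{2} \log{\left(2 \right)}}{3} - \frac{x \log{\left(x^{2} + 5 \right)}}{2} + \frac{x \log{\left(2 \right)}}{2} + \log{\left(x^{2} + 5 \right)} - \log{\left(2 \right)} = f(x).

An antiderivative is F(x) = - \frac{48 x^{3} \log{\left(\frac{x^{2}}{2} + \frac{5}{2} \right)} - 32 x^{3} + 27 x^{2} \log{\left(\frac{x^{2}}{2} + \frac{5}{2} \right)} - 27 x^{2} - 108 x \log{\left(\frac{x^{2}}{2} + \frac{5}{2} \right)} + 696 x + 135 \log{\left(x^{2} + 5 \right)} - 696 \sqrt{5} \operatorname{atan}{\left(\frac{\sqrt{5} x}{5} \right)}}{108}.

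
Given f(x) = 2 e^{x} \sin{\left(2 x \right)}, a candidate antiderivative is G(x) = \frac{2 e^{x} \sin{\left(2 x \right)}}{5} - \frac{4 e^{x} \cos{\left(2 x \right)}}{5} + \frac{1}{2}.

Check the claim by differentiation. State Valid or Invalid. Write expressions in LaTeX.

d/dx[G] = 2 e^{x} \sin{\left(2 x \right)}
This equals f(x) exactly, so the claim holds.

Valid - the claim checks out under differentiation.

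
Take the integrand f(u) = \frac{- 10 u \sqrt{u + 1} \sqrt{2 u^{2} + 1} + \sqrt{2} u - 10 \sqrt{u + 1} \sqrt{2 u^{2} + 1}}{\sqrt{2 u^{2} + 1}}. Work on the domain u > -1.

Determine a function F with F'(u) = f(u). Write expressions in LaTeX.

An antiderivative is F(u) = - \frac{8 u^{2} \sqrt{u + 1} + 16 u \sqrt{u + 1} + 8 \sqrt{u + 1} - \sqrt{2} \sqrt{2 u^{2} + 1}}{2}.

An antiderivative F(u) passes only if d/du[F] lands on f(u) exactly.
Check: d/du[- \frac{8 u^{2} \sqrt{u + 1} + 16 u \sqrt{u + 1} + 8 \sqrt{u + 1} - \sqrt{2} \sqrt{2 u^{2} + 1}}{2}] = \frac{- 10 u^{2} \sqrt{2 u^{2} + 1} + \sqrt{2} u \sqrt{u + 1} - 20 u \sqrt{2 u^{2} + 1} - 10 \sqrt{2 u^{2} + 1}}{\sqrt{u + 1} \sqrt{2 u^{2} + 1}}, which equals f(u).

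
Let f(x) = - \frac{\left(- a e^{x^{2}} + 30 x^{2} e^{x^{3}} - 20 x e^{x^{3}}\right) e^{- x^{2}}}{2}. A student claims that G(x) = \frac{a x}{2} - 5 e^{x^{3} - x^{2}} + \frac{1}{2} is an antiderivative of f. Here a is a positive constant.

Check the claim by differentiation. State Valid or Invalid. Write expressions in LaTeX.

d/dx[G] = \frac{a}{2} - 15 x^{2} e^{- x^{2}} e^{x^{3}} + 10 x e^{- x^{2}} e^{x^{3}}
This equals f(x) exactly, so the claim holds.

Valid - differentiating G returns exactly f.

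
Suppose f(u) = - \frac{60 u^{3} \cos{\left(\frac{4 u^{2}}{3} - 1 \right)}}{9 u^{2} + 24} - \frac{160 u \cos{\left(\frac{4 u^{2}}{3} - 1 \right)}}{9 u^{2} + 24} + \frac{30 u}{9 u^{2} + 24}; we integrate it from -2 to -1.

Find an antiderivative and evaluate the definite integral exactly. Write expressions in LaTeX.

Antiderivative: F(u) = \frac{5 \log{\left(3 u^{2} + 8 \right)}}{3} - \frac{5 \sin{\left(\frac{4 u^{2}}{3} - 1 \right)}}{2}; value = \frac{5 \sin{\left(\frac{13}{3} \right)}}{2} - \frac{5 \log{\left(\frac{10}{3} \right)}}{3} - \frac{5 \sin{\left(\frac{1}{3} \right)}}{2} + \frac{5 \log{\left(\frac{11}{6} \right)}}{3}

Integrate term by term and add the pieces.
F(u) = \frac{5 \log{\left(3 u^{2} + 8 \right)}}{3} - \frac{5 \sin{\left(\frac{4 u^{2}}{3} - 1 \right)}}{2} is an antiderivative of f.
Check: d/du[\frac{5 \log{\left(3 u^{2} + 8 \right)}}{3} - \frac{5 \sin{\left(\frac{4 u^{2}}{3} - 1 \right)}}{2}] = \frac{- 60 u^{3} \cos{\left(\frac{4 u^{2}}{3} - 1 \right)} - 160 u \cos{\left(\frac{4 u^{2}}{3} - 1 \right)} + 30 u}{9 u^{2} + 24}, which equals f(u).
F(-1) = - \frac{5 \sin{\left(\frac{1}{3} \right)}}{2} + \frac{5 \log{\left(11 \right)}}{3}; F(-2) = - \frac{5 \sin{\left(\frac{13}{3} \right)}}{2} + \frac{5 \log{\left(20 \right)}}{3}.
Integral = F(-1) - F(-2) = \frac{5 \sin{\left(\frac{13}{3} \right)}}{2} - \frac{5 \log{\left(\frac{10}{3} \right)}}{3} - \frac{5 \sin{\left(\frac{1}{3} \right)}}{2} + \frac{5 \log{\left(\frac{11}{6} \right)}}{3}.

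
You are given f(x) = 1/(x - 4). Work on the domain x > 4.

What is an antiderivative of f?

An antiderivative is F(x) = log(x/2 - 2).

Any candidate F(x) must reproduce f(x) exactly when differentiated.
Check: d/dx[log(x/2 - 2)] = 1/(x - 4) = f(x).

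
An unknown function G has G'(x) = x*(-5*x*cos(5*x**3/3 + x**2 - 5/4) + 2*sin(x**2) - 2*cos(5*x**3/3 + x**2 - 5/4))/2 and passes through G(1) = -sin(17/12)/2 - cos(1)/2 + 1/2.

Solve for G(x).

Since d/dx undoes antidifferentiation here, G(x) must give back the stated G'(x).
A general antiderivative is -sin(5*x**3/3 + x**2 - 5/4)/2 - cos(x**2)/2 + C.
The condition gives C = -sin(17/12)/2 - cos(1)/2 + 1/2 - (-sin(17/12)/2 - cos(1)/2) = 1/2.
So G(x) = -sin(5*x**3/3 + x**2 - 5/4)/2 - cos(x**2)/2 + 1/2.
Check: d/dx[-sin(5*x**3/3 + x**2 - 5/4)/2 - cos(x**2)/2 + 1/2] = -5*x**2*cos(5*x**3/3 + x**2 - 5/4)/2 + x*sin(x**2) - x*cos(5*x**3/3 + x**2 - 5/4), which equals G'(x).

G(x) = -sin(5*x**3/3 + x**2 - 5/4)/2 - cos(x**2)/2 + 1/2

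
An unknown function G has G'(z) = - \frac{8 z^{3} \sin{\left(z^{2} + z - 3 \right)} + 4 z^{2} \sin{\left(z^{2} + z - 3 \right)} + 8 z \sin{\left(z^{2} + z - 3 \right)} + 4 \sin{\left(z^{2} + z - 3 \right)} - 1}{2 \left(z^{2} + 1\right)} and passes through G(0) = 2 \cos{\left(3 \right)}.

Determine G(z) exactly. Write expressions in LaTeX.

Whatever form G(z) takes, its d/dz must return the stated G'(z).
A general antiderivative is 2 \cos{\left(z^{2} + z - 3 \right)} + \frac{\operatorname{atan}{\left(z \right)}}{2} + C.
The condition gives C = 2 \cos{\left(3 \right)} - (2 \cos{\left(3 \right)}) = 0.
So G(z) = 2 \cos{\left(z^{2} + z - 3 \right)} + \frac{\operatorname{atan}{\left(z \right)}}{2}.
Check: d/dz[2 \cos{\left(z^{2} + z - 3 \right)} + \frac{\operatorname{atan}{\left(z \right)}}{2}] = \frac{- 8 z^{3} \sin{\left(z^{2} + z - 3 \right)} - 4 z^{2} \sin{\left(z^{2} + z - 3 \right)} - 8 z \sin{\left(z^{2} + z - 3 \right)} - 4 \sin{\left(z^{2} + z - 3 \right)} + 1}{2 z^{2} + 2}, which equals G'(z).

G(z) = 2 \cos{\left(z^{2} + z - 3 \right)} + \frac{\operatorname{atan}{\left(z \right)}}{2}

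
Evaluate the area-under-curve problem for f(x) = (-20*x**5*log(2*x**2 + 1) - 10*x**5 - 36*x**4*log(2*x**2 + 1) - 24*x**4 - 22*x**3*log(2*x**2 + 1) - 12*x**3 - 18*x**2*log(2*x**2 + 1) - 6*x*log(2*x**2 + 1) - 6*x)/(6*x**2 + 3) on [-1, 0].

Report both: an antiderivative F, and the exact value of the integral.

f has the shape u'v + uv' for u = -5*x**4/6 - 2*x**3 - x**2 - 1/2 and v = log(2*x**2 + 1) — it is the derivative of the product u*v.
F(x) = -5*x**4*log(2*x**2 + 1)/6 - 2*x**3*log(2*x**2 + 1) - x**2*log(2*x**2 + 1) - log(2*x**2 + 1)/2 is an antiderivative of f.
Check: d/dx[-5*x**4*log(2*x**2 + 1)/6 - 2*x**3*log(2*x**2 + 1) - x**2*log(2*x**2 + 1) - log(2*x**2 + 1)/2] = (-20*x**5*log(2*x**2 + 1) - 10*x**5 - 36*x**4*log(2*x**2 + 1) - 24*x**4 - 22*x**3*log(2*x**2 + 1) - 12*x**3 - 18*x**2*log(2*x**2 + 1) - 6*x*log(2*x**2 + 1) - 6*x)/(6*x**2 + 3) = f(x).
F(0) = 0; F(-1) = -log(3)/3.
Integral = F(0) - F(-1) = log(3)/3.

Antiderivative: F(x) = -5*x**4*log(2*x**2 + 1)/6 - 2*x**3*log(2*x**2 + 1) - x**2*log(2*x**2 + 1) - log(2*x**2 + 1)/2; value = log(3)/3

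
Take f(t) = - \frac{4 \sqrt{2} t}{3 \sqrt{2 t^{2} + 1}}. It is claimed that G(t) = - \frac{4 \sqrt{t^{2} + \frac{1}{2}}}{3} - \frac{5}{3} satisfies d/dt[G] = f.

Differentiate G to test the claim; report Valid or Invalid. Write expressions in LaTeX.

Valid: G'(t) = f(t).

d/dt[G] = - \frac{4 \sqrt{2} t}{3 \sqrt{2 t^{2} + 1}}
This equals f(t) exactly, so the claim holds.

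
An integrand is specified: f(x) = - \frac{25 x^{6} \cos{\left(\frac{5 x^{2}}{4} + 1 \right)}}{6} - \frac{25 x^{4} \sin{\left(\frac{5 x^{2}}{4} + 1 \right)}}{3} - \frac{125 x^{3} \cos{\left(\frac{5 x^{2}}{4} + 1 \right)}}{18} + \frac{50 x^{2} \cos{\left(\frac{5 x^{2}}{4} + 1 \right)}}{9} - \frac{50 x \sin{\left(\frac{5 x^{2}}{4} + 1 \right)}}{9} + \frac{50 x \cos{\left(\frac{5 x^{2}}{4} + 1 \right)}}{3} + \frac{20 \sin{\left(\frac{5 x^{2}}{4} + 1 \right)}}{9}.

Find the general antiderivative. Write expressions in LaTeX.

F(x) = - \frac{5 \left(3 x^{5} + 5 x^{2} - 4 x - 12\right) \sin{\left(\frac{5 x^{2}}{4} + 1 \right)}}{9} + C

f has the shape u'v + uv' for u = - \frac{5 x^{5}}{3} - \frac{25 x^{2}}{9} + \frac{20 x}{9} + \frac{20}{3} and v = \sin{\left(\frac{5 x^{2}}{4} + 1 \right)} — it is the derivative of the product u*v.
Check: d/dx[- \frac{5 \left(3 x^{5} + 5 x^{2} - 4 x - 12\right) \sin{\left(\frac{5 x^{2}}{4} + 1 \right)}}{9}] = - \frac{25 x^{6} \cos{\left(\frac{5 x^{2}}{4} + 1 \right)}}{6} - \frac{25 x^{4} \sin{\left(\frac{5 x^{2}}{4} + 1 \right)}}{3} - \frac{125 x^{3} \cos{\left(\frac{5 x^{2}}{4} + 1 \right)}}{18} + \frac{50 x^{2} \cos{\left(\frac{5 x^{2}}{4} + 1 \right)}}{9} - \frac{50 x \sin{\left(\frac{5 x^{2}}{4} + 1 \right)}}{9} + \frac{50 x \cos{\left(\frac{5 x^{2}}{4} + 1 \right)}}{3} + \frac{20 \sin{\left(\frac{5 x^{2}}{4} + 1 \right)}}{9} = f(x).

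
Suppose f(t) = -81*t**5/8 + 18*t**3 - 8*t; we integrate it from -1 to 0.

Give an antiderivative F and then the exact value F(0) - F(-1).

The substitution u = 4/3 - 3*t**2/2 works: f is exactly (dF/du)*(du/dt) for that inner function.
F(t) = (4/3 - 3*t**2/2)**3/2 is an antiderivative of f.
Check: d/dt[(4/3 - 3*t**2/2)**3/2] = -81*t**5/8 + 18*t**3 - 8*t = f(t).
F(0) = 32/27; F(-1) = -1/432.
Integral = F(0) - F(-1) = 19/16.

Antiderivative: F(t) = (4/3 - 3*t**2/2)**3/2; value = 19/16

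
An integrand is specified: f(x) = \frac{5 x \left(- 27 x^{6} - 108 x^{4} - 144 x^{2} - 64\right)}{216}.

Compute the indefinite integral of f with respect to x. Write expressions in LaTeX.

f matches the chain-rule pattern g'(h)*h' with inner function h(x) = - \frac{x^{2}}{2} - \frac{2}{3}; substituting u = h(x) collapses the integral.
Check: d/dx[- \frac{5 \left(3 x^{2} + 4\right)^{4}}{5184}] = - \frac{5 x^{7}}{8} - \frac{5 x^{5}}{2} - \frac{10 x^{3}}{3} - \frac{40 x}{27}, which equals f(x).

F(x) = - \frac{5 \left(3 x^{2} + 4\right)^{4}}{5184} + C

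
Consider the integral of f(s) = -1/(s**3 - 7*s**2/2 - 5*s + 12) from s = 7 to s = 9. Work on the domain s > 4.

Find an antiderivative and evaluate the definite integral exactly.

Factor the denominator ((s - 4)*(s + 2)*(2*s - 3)) and decompose: f = 8/(35*(2*s - 3)) - 1/(21*(s + 2)) - 1/(15*(s - 4)); each piece integrates to a log, atan, or power term.
F(s) = -log(s - 4)/15 + 4*log(s - 3/2)/35 - log(s + 2)/21 is an antiderivative of f.
Check: d/ds[-log(s - 4)/15 + 4*log(s - 3/2)/35 - log(s + 2)/21] = -2/(2*s**3 - 7*s**2 - 10*s + 24), which equals f(s).
F(9) = -log(11)/21 - log(5)/15 + 4*log(15/2)/35; F(7) = -log(9)/21 - log(3)/15 + 4*log(11/2)/35.
Integral = F(9) - F(7) = -4*log(11/2)/35 - log(11)/21 - log(5)/15 + log(3)/15 + log(9)/21 + 4*log(15/2)/35.

Antiderivative: F(s) = -log(s - 4)/15 + 4*log(s - 3/2)/35 - log(s + 2)/21; value = -4*log(11/2)/35 - log(11)/21 - log(5)/15 + log(3)/15 + log(9)/21 + 4*log(15/2)/35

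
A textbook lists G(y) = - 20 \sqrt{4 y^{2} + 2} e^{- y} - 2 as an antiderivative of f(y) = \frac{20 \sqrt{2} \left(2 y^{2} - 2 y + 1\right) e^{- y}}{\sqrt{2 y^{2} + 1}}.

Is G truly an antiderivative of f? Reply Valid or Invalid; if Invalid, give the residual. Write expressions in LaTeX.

d/dy[G] = \frac{\left(40 \sqrt{2} y^{2} - 40 \sqrt{2} y + 20 \sqrt{2}\right) e^{- y}}{\sqrt{2 y^{2} + 1}}
This equals f(y) exactly, so the claim holds.

Valid - differentiating G returns exactly f.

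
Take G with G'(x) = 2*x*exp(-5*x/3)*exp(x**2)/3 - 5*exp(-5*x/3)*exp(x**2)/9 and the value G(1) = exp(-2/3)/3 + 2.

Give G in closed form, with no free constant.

G(x) = exp(x**2 - 5*x/3)/3 + 2

The substitution u = x**2 - 5*x/3 works: G'(x) is exactly (dG/du)*(du/dx) for that inner function.
A general antiderivative is exp(x**2 - 5*x/3)/3 + C.
The condition gives C = exp(-2/3)/3 + 2 - (exp(-2/3)/3) = 2.
So G(x) = exp(x**2 - 5*x/3)/3 + 2.
Check: d/dx[exp(x**2 - 5*x/3)/3 + 2] = 2*x*exp(-5*x/3)*exp(x**2)/3 - 5*exp(-5*x/3)*exp(x**2)/9 = G'(x).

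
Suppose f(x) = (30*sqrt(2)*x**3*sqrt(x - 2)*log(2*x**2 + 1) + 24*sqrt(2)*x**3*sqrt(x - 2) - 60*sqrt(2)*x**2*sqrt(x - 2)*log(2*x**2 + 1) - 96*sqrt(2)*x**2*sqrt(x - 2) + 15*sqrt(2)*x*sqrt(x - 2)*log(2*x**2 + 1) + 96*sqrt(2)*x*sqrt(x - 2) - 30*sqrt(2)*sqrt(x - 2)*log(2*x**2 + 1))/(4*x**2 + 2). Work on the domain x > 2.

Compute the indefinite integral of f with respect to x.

Recognize the product-rule pattern: f = u'v + uv' with u = 3*(2*x - 4)**(5/2)/4, v = log(2*x**2 + 1), so integration by parts undoes it.
Check: d/dx[3*sqrt(2)*(x - 2)**(5/2)*log(2*x**2 + 1)] = (30*sqrt(2)*x**3*sqrt(x - 2)*log(2*x**2 + 1) + 24*sqrt(2)*x**3*sqrt(x - 2) - 60*sqrt(2)*x**2*sqrt(x - 2)*log(2*x**2 + 1) - 96*sqrt(2)*x**2*sqrt(x - 2) + 15*sqrt(2)*x*sqrt(x - 2)*log(2*x**2 + 1) + 96*sqrt(2)*x*sqrt(x - 2) - 30*sqrt(2)*sqrt(x - 2)*log(2*x**2 + 1))/(4*x**2 + 2) = f(x).

F(x) = 3*sqrt(2)*(x - 2)**(5/2)*log(2*x**2 + 1) + C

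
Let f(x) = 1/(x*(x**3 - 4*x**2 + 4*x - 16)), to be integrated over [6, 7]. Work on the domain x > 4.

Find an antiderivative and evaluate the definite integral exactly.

The denominator factors as x*(x - 4)*(x**2 + 4); partial fractions split f into directly integrable pieces: (x - 1)/(20*(x**2 + 4)) + 1/(80*(x - 4)) - 1/(16*x).
F(x) = -(5*log(x) - log(x - 4) - 2*log(x**2 + 4) + 2*atan(x/2))/80 is an antiderivative of f.
Check: d/dx[-(5*log(x) - log(x - 4) - 2*log(x**2 + 4) + 2*atan(x/2))/80] = 1/(x**4 - 4*x**3 + 4*x**2 - 16*x), which equals f(x).
F(7) = -log(7)/16 - atan(7/2)/40 + log(3)/80 + log(53)/40; F(6) = -log(6)/16 - atan(3)/40 + log(2)/80 + log(40)/40.
Integral = F(7) - F(6) = -log(7)/16 - log(40)/40 - atan(7/2)/40 - log(2)/80 + log(3)/80 + atan(3)/40 + log(53)/40 + log(6)/16.

Antiderivative: F(x) = -(5*log(x) - log(x - 4) - 2*log(x**2 + 4) + 2*atan(x/2))/80; value = -log(7)/16 - log(40)/40 - atan(7/2)/40 - log(2)/80 + log(3)/80 + atan(3)/40 + log(53)/40 + log(6)/16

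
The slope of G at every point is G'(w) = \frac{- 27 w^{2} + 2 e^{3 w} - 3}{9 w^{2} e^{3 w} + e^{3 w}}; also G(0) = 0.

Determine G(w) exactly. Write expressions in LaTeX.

G(w) = \frac{2 \operatorname{atan}{\left(3 w \right)}}{3} - 1 + e^{- 3 w}

Whatever form G(w) takes, its d/dw must return the stated G'(w).
A general antiderivative is \frac{2 \operatorname{atan}{\left(3 w \right)}}{3} + e^{- 3 w} + C.
The condition gives C = 0 - (1) = -1.
So G(w) = \frac{2 \operatorname{atan}{\left(3 w \right)}}{3} - 1 + e^{- 3 w}.
Check: d/dw[\frac{2 \operatorname{atan}{\left(3 w \right)}}{3} - 1 + e^{- 3 w}] = \frac{- 27 w^{2} + 2 e^{3 w} - 3}{9 w^{2} e^{3 w} + e^{3 w}} = G'(w).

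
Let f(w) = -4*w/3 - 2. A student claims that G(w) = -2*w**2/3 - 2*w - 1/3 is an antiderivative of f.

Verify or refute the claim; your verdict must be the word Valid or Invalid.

Valid: G'(w) = f(w).

d/dw[G] = -4*w/3 - 2
This equals f(w) exactly, so the claim holds.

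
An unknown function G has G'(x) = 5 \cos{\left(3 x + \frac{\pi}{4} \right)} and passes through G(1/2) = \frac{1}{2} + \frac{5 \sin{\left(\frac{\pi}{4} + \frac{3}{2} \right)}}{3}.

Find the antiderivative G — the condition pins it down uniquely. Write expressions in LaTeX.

G(x) = \frac{5 \sin{\left(3 x + \frac{\pi}{4} \right)}}{3} + \frac{1}{2}

Whatever form G(x) takes, its d/dx must return the stated G'(x).
A general antiderivative is \frac{5 \sin{\left(3 x + \frac{\pi}{4} \right)}}{3} + C.
The condition gives C = \frac{1}{2} + \frac{5 \sin{\left(\frac{\pi}{4} + \frac{3}{2} \right)}}{3} - (\frac{5 \sin{\left(\frac{\pi}{4} + \frac{3}{2} \right)}}{3}) = \frac{1}{2}.
So G(x) = \frac{5 \sin{\left(3 x + \frac{\pi}{4} \right)}}{3} + \frac{1}{2}.
Check: d/dx[\frac{5 \sin{\left(3 x + \frac{\pi}{4} \right)}}{3} + \frac{1}{2}] = 5 \cos{\left(3 x + \frac{\pi}{4} \right)} = G'(x).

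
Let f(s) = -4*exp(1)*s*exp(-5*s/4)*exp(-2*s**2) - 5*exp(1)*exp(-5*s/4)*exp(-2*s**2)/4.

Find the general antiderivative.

F(s) = exp(1)*exp(-5*s/4)*exp(-2*s**2) + C

The substitution u = -2*s**2 - 5*s/4 + 1 works: f is exactly (dF/du)*(du/ds) for that inner function.
Check: d/ds[exp(1)*exp(-5*s/4)*exp(-2*s**2)] = (-16*exp(1)*s - 5*exp(1))*exp(-5*s/4)*exp(-2*s**2)/4, which equals f(s).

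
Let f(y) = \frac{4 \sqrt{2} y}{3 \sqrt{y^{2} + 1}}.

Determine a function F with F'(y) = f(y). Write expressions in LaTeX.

The substitution u = 2 y^{2} + 2 works: f is exactly (dF/du)*(du/dy) for that inner function.
Check: d/dy[\frac{4 \sqrt{2 y^{2} + 2}}{3}] = \frac{4 \sqrt{2} y}{3 \sqrt{y^{2} + 1}} = f(y).

An antiderivative is F(y) = \frac{4 \sqrt{2 y^{2} + 2}}{3}.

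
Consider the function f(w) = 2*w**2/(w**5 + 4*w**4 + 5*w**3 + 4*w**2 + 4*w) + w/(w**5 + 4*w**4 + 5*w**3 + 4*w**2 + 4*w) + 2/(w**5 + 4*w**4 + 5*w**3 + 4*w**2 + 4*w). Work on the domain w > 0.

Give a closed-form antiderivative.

Factor the denominator (w*(w + 2)**2*(w**2 + 1)) and decompose: f = -(4*w - 3)/(25*(w**2 + 1)) - 17/(50*(w + 2)) - 4/(5*(w + 2)**2) + 1/(2*w); each piece integrates to a log, atan, or power term.
Check: d/dw[(25*(w + 2)*log(w) - 17*(w + 2)*log(w + 2) - 4*(w + 2)*log(w**2 + 1) + 6*(w + 2)*atan(w) + 40)/(50*(w + 2))] = (2*w**2 + w + 2)/(w**5 + 4*w**4 + 5*w**3 + 4*w**2 + 4*w), which equals f(w).

An antiderivative is F(w) = (25*(w + 2)*log(w) - 17*(w + 2)*log(w + 2) - 4*(w + 2)*log(w**2 + 1) + 6*(w + 2)*atan(w) + 40)/(50*(w + 2)).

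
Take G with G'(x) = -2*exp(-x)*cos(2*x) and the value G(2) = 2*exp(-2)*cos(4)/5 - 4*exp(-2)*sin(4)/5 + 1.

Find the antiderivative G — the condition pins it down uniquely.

G(x) = (5*exp(x) - 4*sin(2*x) + 2*cos(2*x))*exp(-x)/5

Whatever form G(x) takes, its d/dx must return the stated G'(x).
A general antiderivative is -4*exp(-x)*sin(2*x)/5 + 2*exp(-x)*cos(2*x)/5 + C.
The condition gives C = 2*exp(-2)*cos(4)/5 - 4*exp(-2)*sin(4)/5 + 1 - (2*exp(-2)*cos(4)/5 - 4*exp(-2)*sin(4)/5) = 1.
So G(x) = (5*exp(x) - 4*sin(2*x) + 2*cos(2*x))*exp(-x)/5.
Check: d/dx[(5*exp(x) - 4*sin(2*x) + 2*cos(2*x))*exp(-x)/5] = -2*exp(-x)*cos(2*x) = G'(x).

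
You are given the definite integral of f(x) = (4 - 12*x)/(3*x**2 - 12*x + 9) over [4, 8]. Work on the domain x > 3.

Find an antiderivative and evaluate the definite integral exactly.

Antiderivative: F(x) = -16*log(x - 3)/3 + 4*log(x - 1)/3; value = -16*log(5)/3 - 4*log(3)/3 + 4*log(7)/3

The denominator factors as 3*(x - 3)*(x - 1); partial fractions split f into directly integrable pieces: 4/(3*(x - 1)) - 16/(3*(x - 3)).
F(x) = -16*log(x - 3)/3 + 4*log(x - 1)/3 is an antiderivative of f.
Check: d/dx[-16*log(x - 3)/3 + 4*log(x - 1)/3] = (4 - 12*x)/(3*x**2 - 12*x + 9) = f(x).
F(8) = -16*log(5)/3 + 4*log(7)/3; F(4) = 4*log(3)/3.
Integral = F(8) - F(4) = -16*log(5)/3 - 4*log(3)/3 + 4*log(7)/3.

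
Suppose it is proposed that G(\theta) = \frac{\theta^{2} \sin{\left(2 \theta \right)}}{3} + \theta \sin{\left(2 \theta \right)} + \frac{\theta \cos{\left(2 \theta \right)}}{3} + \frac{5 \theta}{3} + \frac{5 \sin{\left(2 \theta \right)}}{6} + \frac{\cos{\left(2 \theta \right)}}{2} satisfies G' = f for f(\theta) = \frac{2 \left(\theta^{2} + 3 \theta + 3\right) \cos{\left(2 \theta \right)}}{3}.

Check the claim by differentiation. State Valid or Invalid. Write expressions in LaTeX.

Invalid: d/d\theta[G] - f = \frac{5}{3}, which is not 0.

d/d\theta[G] = \frac{2 \theta^{2} \cos{\left(2 \theta \right)}}{3} + 2 \theta \cos{\left(2 \theta \right)} + 2 \cos{\left(2 \theta \right)} + \frac{5}{3}
d/d\theta[G] - f(\theta) = \frac{5}{3} != 0.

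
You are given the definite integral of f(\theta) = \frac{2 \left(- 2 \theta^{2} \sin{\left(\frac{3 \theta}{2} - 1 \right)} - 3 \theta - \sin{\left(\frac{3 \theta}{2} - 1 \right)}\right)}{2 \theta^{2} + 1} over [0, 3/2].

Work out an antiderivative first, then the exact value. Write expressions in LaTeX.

An antiderivative F(\theta) passes only if d/d\theta[F] lands on f(\theta) exactly.
F(\theta) = - \frac{3 \log{\left(2 \theta^{2} + 1 \right)}}{2} + \frac{4 \cos{\left(\frac{3 \theta}{2} - 1 \right)}}{3} is an antiderivative of f.
Check: d/d\theta[- \frac{3 \log{\left(2 \theta^{2} + 1 \right)}}{2} + \frac{4 \cos{\left(\frac{3 \theta}{2} - 1 \right)}}{3}] = \frac{- 4 \theta^{2} \sin{\left(\frac{3 \theta}{2} - 1 \right)} - 6 \theta - 2 \sin{\left(\frac{3 \theta}{2} - 1 \right)}}{2 \theta^{2} + 1}, which equals f(\theta).
F(3/2) = - \frac{3 \log{\left(\frac{11}{2} \right)}}{2} + \frac{4 \cos{\left(\frac{5}{4} \right)}}{3}; F(0) = \frac{4 \cos{\left(1 \right)}}{3}.
Integral = F(3/2) - F(0) = - \frac{3 \log{\left(11 \right)}}{2} - \frac{4 \cos{\left(1 \right)}}{3} + \frac{4 \cos{\left(\frac{5}{4} \right)}}{3} + \frac{3 \log{\left(2 \right)}}{2}.

Antiderivative: F(\theta) = - \frac{3 \log{\left(2 \theta^{2} + 1 \right)}}{2} + \frac{4 \cos{\left(\frac{3 \theta}{2} - 1 \right)}}{3}; value = - \frac{3 \log{\left(11 \right)}}{2} - \frac{4 \cos{\left(1 \right)}}{3} + \frac{4 \cos{\left(\frac{5}{4} \right)}}{3} + \frac{3 \log{\left(2 \right)}}{2}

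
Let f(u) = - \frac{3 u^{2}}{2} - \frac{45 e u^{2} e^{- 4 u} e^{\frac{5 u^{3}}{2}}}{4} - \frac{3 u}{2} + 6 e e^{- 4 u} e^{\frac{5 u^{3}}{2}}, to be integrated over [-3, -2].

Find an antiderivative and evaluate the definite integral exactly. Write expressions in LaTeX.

Antiderivative: F(u) = - \frac{u^{3}}{2} - \frac{3 u^{2}}{4} - \frac{3 e e^{- 4 u} e^{\frac{5 u^{3}}{2}}}{2}; value = - \frac{23}{4} - \frac{3}{2 e^{11}} + \frac{3}{2 e^{\frac{109}{2}}}

The integrand splits into summands that can be handled one at a time.
F(u) = - \frac{u^{3}}{2} - \frac{3 u^{2}}{4} - \frac{3 e e^{- 4 u} e^{\frac{5 u^{3}}{2}}}{2} is an antiderivative of f.
Check: d/du[- \frac{u^{3}}{2} - \frac{3 u^{2}}{4} - \frac{3 e e^{- 4 u} e^{\frac{5 u^{3}}{2}}}{2}] = \frac{\left(- 6 u^{2} e^{4 u} - 45 e u^{2} e^{\frac{5 u^{3}}{2}} - 6 u e^{4 u} + 24 e e^{\frac{5 u^{3}}{2}}\right) e^{- 4 u}}{4}, which equals f(u).
F(-2) = 1 - \frac{3}{2 e^{11}}; F(-3) = \frac{27}{4} - \frac{3}{2 e^{\frac{109}{2}}}.
Integral = F(-2) - F(-3) = - \frac{23}{4} - \frac{3}{2 e^{11}} + \frac{3}{2 e^{\frac{109}{2}}}.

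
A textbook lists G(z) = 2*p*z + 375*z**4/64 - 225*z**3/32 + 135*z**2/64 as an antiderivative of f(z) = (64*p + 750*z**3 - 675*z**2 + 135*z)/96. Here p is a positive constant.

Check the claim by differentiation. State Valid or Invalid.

d/dz[G] = 2*p + 375*z**3/16 - 675*z**2/32 + 135*z/32
d/dz[G] - f(z) = 4*p/3 + 125*z**3/8 - 225*z**2/16 + 45*z/16 != 0.

Invalid: d/dz[G] - f = 4*p/3 + 125*z**3/8 - 225*z**2/16 + 45*z/16, which is not 0.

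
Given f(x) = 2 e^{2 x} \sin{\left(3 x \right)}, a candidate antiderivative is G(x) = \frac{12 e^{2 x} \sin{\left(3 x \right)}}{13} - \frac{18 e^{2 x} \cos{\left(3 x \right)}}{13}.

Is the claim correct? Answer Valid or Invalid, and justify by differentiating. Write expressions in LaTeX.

Invalid: d/dx[G] - f = 4 e^{2 x} \sin{\left(3 x \right)}, which is not 0.

d/dx[G] = 6 e^{2 x} \sin{\left(3 x \right)}
d/dx[G] - f(x) = 4 e^{2 x} \sin{\left(3 x \right)} != 0.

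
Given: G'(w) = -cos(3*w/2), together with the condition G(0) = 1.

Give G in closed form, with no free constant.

G(w) = (3 - 2*sin(3*w/2))/3

Any candidate G(w) must reproduce the stated G'(w) exactly.
A general antiderivative is -2*sin(3*w/2)/3 + C.
The condition gives C = 1 - (0) = 1.
So G(w) = (3 - 2*sin(3*w/2))/3.
Check: d/dw[(3 - 2*sin(3*w/2))/3] = -cos(3*w/2) = G'(w).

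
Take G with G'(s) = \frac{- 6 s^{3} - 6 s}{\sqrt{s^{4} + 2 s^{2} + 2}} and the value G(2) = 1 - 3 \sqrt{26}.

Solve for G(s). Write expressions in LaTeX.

G'(s) matches the chain-rule pattern g'(h)*h' with inner function h(s) = s^{4} + 2 s^{2} + 2; substituting u = h(s) collapses the integral.
A general antiderivative is - 3 \sqrt{s^{4} + 2 s^{2} + 2} + C.
The condition gives C = 1 - 3 \sqrt{26} - (- 3 \sqrt{26}) = 1.
So G(s) = 1 - 3 \sqrt{s^{4} + 2 s^{2} + 2}.
Check: d/ds[1 - 3 \sqrt{s^{4} + 2 s^{2} + 2}] = \frac{- 6 s^{3} - 6 s}{\sqrt{s^{4} + 2 s^{2} + 2}} = G'(s).

G(s) = 1 - 3 \sqrt{s^{4} + 2 s^{2} + 2}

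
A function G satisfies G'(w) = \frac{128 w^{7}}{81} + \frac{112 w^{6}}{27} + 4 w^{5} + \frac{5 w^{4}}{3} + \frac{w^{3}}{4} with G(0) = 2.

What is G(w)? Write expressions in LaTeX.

The substitution u = \frac{2 w^{2}}{3} + \frac{w}{2} works: G'(w) is exactly (dG/du)*(du/dw) for that inner function.
A general antiderivative is \left(\frac{2 w^{2}}{3} + \frac{w}{2}\right)^{4} + C.
The condition gives C = 2 - (0) = 2.
So G(w) = \frac{16 w^{8}}{81} + \frac{16 w^{7}}{27} + \frac{2 w^{6}}{3} + \frac{w^{5}}{3} + \frac{w^{4}}{16} + 2.
Check: d/dw[\frac{16 w^{8}}{81} + \frac{16 w^{7}}{27} + \frac{2 w^{6}}{3} + \frac{w^{5}}{3} + \frac{w^{4}}{16} + 2] = \frac{128 w^{7}}{81} + \frac{112 w^{6}}{27} + 4 w^{5} + \frac{5 w^{4}}{3} + \frac{w^{3}}{4} = G'(w).

G(w) = \frac{16 w^{8}}{81} + \frac{16 w^{7}}{27} + \frac{2 w^{6}}{3} + \frac{w^{5}}{3} + \frac{w^{4}}{16} + 2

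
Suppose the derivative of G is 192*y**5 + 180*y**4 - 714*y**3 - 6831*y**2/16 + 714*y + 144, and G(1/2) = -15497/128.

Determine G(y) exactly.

G(y) = (512*y**6 + 576*y**5 - 2856*y**4 - 2277*y**3 + 5712*y**2 + 2304*y - 4080)/16

The substitution u = -2*y**2 - 3*y/4 + 4 works: G'(y) is exactly (dG/du)*(du/dy) for that inner function.
A general antiderivative is -4*(-2*y**2 - 3*y/4 + 4)**3 + C.
The condition gives C = -15497/128 - (-15625/128) = 1.
So G(y) = (512*y**6 + 576*y**5 - 2856*y**4 - 2277*y**3 + 5712*y**2 + 2304*y - 4080)/16.
Check: d/dy[(512*y**6 + 576*y**5 - 2856*y**4 - 2277*y**3 + 5712*y**2 + 2304*y - 4080)/16] = 192*y**5 + 180*y**4 - 714*y**3 - 6831*y**2/16 + 714*y + 144 = G'(y).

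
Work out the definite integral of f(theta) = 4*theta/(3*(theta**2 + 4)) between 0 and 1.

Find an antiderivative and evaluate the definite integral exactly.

Antiderivative: F(theta) = 2*log(theta**2 + 4)/3; value = -2*log(4)/3 + 2*log(5)/3

f matches the chain-rule pattern g'(h)*h' with inner function h(theta) = theta**2 + 4; substituting u = h(theta) collapses the integral.
F(theta) = 2*log(theta**2 + 4)/3 is an antiderivative of f.
Check: d/dtheta[2*log(theta**2 + 4)/3] = 4*theta/(3*theta**2 + 12), which equals f(theta).
F(1) = 2*log(5)/3; F(0) = 2*log(4)/3.
Integral = F(1) - F(0) = -2*log(4)/3 + 2*log(5)/3.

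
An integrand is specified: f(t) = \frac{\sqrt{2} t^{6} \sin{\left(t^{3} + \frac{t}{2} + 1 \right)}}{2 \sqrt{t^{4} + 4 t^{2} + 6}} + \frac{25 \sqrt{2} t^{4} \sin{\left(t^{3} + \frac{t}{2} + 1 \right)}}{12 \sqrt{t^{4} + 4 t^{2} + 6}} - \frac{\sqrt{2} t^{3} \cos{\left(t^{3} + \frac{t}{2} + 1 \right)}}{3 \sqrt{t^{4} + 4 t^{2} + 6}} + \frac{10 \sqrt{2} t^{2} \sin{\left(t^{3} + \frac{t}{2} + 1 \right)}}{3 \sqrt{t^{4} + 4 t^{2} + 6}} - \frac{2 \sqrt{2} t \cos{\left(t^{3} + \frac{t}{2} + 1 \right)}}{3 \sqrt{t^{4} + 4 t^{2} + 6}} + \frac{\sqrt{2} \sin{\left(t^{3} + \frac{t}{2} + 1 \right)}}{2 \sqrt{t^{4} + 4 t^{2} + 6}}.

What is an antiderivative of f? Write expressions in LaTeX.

f has the shape u'v + uv' for u = - \frac{\sqrt{\frac{t^{4}}{2} + 2 t^{2} + 3}}{3} and v = \cos{\left(t^{3} + \frac{t}{2} + 1 \right)} — it is the derivative of the product u*v.
Check: d/dt[- \frac{\sqrt{2} \sqrt{t^{4} + 4 t^{2} + 6} \cos{\left(t^{3} + \frac{t}{2} + 1 \right)}}{6}] = \frac{6 \sqrt{2} t^{6} \sin{\left(t^{3} + \frac{t}{2} + 1 \right)} + 25 \sqrt{2} t^{4} \sin{\left(t^{3} + \frac{t}{2} + 1 \right)} - 4 \sqrt{2} t^{3} \cos{\left(t^{3} + \frac{t}{2} + 1 \right)} + 40 \sqrt{2} t^{2} \sin{\left(t^{3} + \frac{t}{2} + 1 \right)} - 8 \sqrt{2} t \cos{\left(t^{3} + \frac{t}{2} + 1 \right)} + 6 \sqrt{2} \sin{\left(t^{3} + \frac{t}{2} + 1 \right)}}{12 \sqrt{t^{4} + 4 t^{2} + 6}}, which equals f(t).

An antiderivative is F(t) = - \frac{\sqrt{2} \sqrt{t^{4} + 4 t^{2} + 6} \cos{\left(t^{3} + \frac{t}{2} + 1 \right)}}{6}.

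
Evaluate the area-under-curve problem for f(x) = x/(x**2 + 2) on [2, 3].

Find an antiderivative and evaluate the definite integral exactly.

The substitution u = x**2 + 2 works: f is exactly (dF/du)*(du/dx) for that inner function.
F(x) = log(x**2 + 2)/2 is an antiderivative of f.
Check: d/dx[log(x**2 + 2)/2] = x/(x**2 + 2) = f(x).
F(3) = log(11)/2; F(2) = log(6)/2.
Integral = F(3) - F(2) = -log(6)/2 + log(11)/2.

Antiderivative: F(x) = log(x**2 + 2)/2; value = -log(6)/2 + log(11)/2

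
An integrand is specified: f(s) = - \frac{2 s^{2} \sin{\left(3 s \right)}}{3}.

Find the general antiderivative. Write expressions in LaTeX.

F(s) = \frac{2 s^{2} \cos{\left(3 s \right)}}{9} - \frac{4 s \sin{\left(3 s \right)}}{27} - \frac{4 \cos{\left(3 s \right)}}{81} + C

For F(s) to be correct the identity F'(s) - f(s) = 0 must hold.
Check: d/ds[\frac{2 s^{2} \cos{\left(3 s \right)}}{9} - \frac{4 s \sin{\left(3 s \right)}}{27} - \frac{4 \cos{\left(3 s \right)}}{81}] = - \frac{2 s^{2} \sin{\left(3 s \right)}}{3} = f(s).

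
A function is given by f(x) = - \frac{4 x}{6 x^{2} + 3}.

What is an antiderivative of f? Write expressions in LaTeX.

f matches the chain-rule pattern g'(h)*h' with inner function h(x) = 2 x^{2} + 1; substituting u = h(x) collapses the integral.
Check: d/dx[- \frac{\log{\left(2 x^{2} + 1 \right)}}{3}] = - \frac{4 x}{6 x^{2} + 3} = f(x).

An antiderivative is F(x) = - \frac{\log{\left(2 x^{2} + 1 \right)}}{3}.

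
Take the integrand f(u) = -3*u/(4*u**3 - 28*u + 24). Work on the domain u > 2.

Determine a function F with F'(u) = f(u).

Factor the denominator (4*(u - 2)*(u - 1)*(u + 3)) and decompose: f = 9/(80*(u + 3)) + 3/(16*(u - 1)) - 3/(10*(u - 2)); each piece integrates to a log, atan, or power term.
Check: d/du[-3*log(u - 2)/10 + 3*log(u - 1)/16 + 9*log(u + 3)/80] = -3*u/(4*u**3 - 28*u + 24) = f(u).

An antiderivative is F(u) = -3*log(u - 2)/10 + 3*log(u - 1)/16 + 9*log(u + 3)/80.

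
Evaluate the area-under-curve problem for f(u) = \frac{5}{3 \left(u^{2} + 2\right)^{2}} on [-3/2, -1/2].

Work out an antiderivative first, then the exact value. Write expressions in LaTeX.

Since d/du undoes antidifferentiation here, F'(u) = f(u) is required of F(u).
F(u) = \frac{5 u}{12 u^{2} + 24} + \frac{5 \sqrt{2} \operatorname{atan}{\left(\frac{\sqrt{2} u}{2} \right)}}{24} is an antiderivative of f.
Check: d/du[\frac{5 u}{12 u^{2} + 24} + \frac{5 \sqrt{2} \operatorname{atan}{\left(\frac{\sqrt{2} u}{2} \right)}}{24}] = \frac{5}{3 u^{4} + 12 u^{2} + 12}, which equals f(u).
F(-1/2) = - \frac{5 \sqrt{2} \operatorname{atan}{\left(\frac{\sqrt{2}}{4} \right)}}{24} - \frac{5}{54}; F(-3/2) = - \frac{5 \sqrt{2} \operatorname{atan}{\left(\frac{3 \sqrt{2}}{4} \right)}}{24} - \frac{5}{34}.
Integral = F(-1/2) - F(-3/2) = - \frac{5 \sqrt{2} \operatorname{atan}{\left(\frac{\sqrt{2}}{4} \right)}}{24} + \frac{25}{459} + \frac{5 \sqrt{2} \operatorname{atan}{\left(\frac{3 \sqrt{2}}{4} \right)}}{24}.

Antiderivative: F(u) = \frac{5 u}{12 u^{2} + 24} + \frac{5 \sqrt{2} \operatorname{atan}{\left(\frac{\sqrt{2} u}{2} \right)}}{24}; value = - \frac{5 \sqrt{2} \operatorname{atan}{\left(\frac{\sqrt{2}}{4} \right)}}{24} + \frac{25}{459} + \frac{5 \sqrt{2} \operatorname{atan}{\left(\frac{3 \sqrt{2}}{4} \right)}}{24}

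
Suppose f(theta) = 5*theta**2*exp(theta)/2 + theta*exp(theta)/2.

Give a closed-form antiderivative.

Recognize the product-rule pattern: f = u'v + uv' with u = 5*theta**2/2 - 9*theta/2 + 9/2, v = exp(theta), so integration by parts undoes it.
Check: d/dtheta[(5*theta**2 - 9*theta + 9)*exp(theta)/2] = 5*theta**2*exp(theta)/2 + theta*exp(theta)/2 = f(theta).

An antiderivative is F(theta) = (5*theta**2 - 9*theta + 9)*exp(theta)/2.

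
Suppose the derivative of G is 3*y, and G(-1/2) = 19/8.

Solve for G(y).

G(y) = (3*y**2 + 4)/2

A candidate passes only if d/dy[G] lands on the given G'(y) exactly.
A general antiderivative is 3*y**2/2 + C.
The condition gives C = 19/8 - (3/8) = 2.
So G(y) = (3*y**2 + 4)/2.
Check: d/dy[(3*y**2 + 4)/2] = 3*y = G'(y).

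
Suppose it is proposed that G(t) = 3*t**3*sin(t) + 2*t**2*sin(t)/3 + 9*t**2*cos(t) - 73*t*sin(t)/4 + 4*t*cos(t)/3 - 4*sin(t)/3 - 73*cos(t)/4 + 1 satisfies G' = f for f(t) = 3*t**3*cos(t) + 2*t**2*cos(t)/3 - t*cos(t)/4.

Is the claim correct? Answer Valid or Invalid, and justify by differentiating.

d/dt[G] = 3*t**3*cos(t) + 2*t**2*cos(t)/3 - t*cos(t)/4
This equals f(t) exactly, so the claim holds.

Valid: G'(t) = f(t).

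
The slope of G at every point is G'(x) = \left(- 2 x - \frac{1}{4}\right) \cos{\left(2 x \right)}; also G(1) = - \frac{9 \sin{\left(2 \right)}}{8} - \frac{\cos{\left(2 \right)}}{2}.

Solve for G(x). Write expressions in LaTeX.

Recover the given G'(x) by differentiating a candidate G(x); any mismatch rules it out.
A general antiderivative is - x \sin{\left(2 x \right)} - \frac{\sin{\left(2 x \right)}}{8} - \frac{\cos{\left(2 x \right)}}{2} + C.
The condition gives C = - \frac{9 \sin{\left(2 \right)}}{8} - \frac{\cos{\left(2 \right)}}{2} - (- \frac{9 \sin{\left(2 \right)}}{8} - \frac{\cos{\left(2 \right)}}{2}) = 0.
So G(x) = - x \sin{\left(2 x \right)} - \frac{\sin{\left(2 x \right)}}{8} - \frac{\cos{\left(2 x \right)}}{2}.
Check: d/dx[- x \sin{\left(2 x \right)} - \frac{\sin{\left(2 x \right)}}{8} - \frac{\cos{\left(2 x \right)}}{2}] = - 2 x \cos{\left(2 x \right)} - \frac{\cos{\left(2 x \right)}}{4}, which equals G'(x).

G(x) = - x \sin{\left(2 x \right)} - \frac{\sin{\left(2 x \right)}}{8} - \frac{\cos{\left(2 x \right)}}{2}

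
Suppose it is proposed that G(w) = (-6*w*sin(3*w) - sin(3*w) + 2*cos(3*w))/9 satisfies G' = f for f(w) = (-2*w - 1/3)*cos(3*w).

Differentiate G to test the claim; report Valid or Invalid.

d/dw[G] = -2*w*cos(3*w) - 4*sin(3*w)/3 - cos(3*w)/3
d/dw[G] - f(w) = -4*sin(3*w)/3 != 0.

Invalid: d/dw[G] - f = -4*sin(3*w)/3, which is not 0.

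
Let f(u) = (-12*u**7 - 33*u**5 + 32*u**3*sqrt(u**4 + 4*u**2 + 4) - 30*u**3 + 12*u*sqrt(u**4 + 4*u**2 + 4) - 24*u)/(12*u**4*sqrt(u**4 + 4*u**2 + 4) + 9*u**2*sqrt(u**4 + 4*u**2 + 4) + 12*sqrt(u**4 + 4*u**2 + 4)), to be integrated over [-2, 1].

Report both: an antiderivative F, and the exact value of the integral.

Antiderivative: F(u) = -sqrt(u**4 + 4*u**2 + 4)/2 + 2*log(2*u**4 + 3*u**2/2 + 2)/3; value = -2*log(40)/3 + 2*log(11/2)/3 + 3/2

Since d/du undoes antidifferentiation here, F'(u) = f(u) is required of F(u).
F(u) = -sqrt(u**4 + 4*u**2 + 4)/2 + 2*log(2*u**4 + 3*u**2/2 + 2)/3 is an antiderivative of f.
Check: d/du[-sqrt(u**4 + 4*u**2 + 4)/2 + 2*log(2*u**4 + 3*u**2/2 + 2)/3] = (-12*u**7 - 33*u**5 + 32*u**3*sqrt(u**4 + 4*u**2 + 4) - 30*u**3 + 12*u*sqrt(u**4 + 4*u**2 + 4) - 24*u)/(12*u**4*sqrt(u**4 + 4*u**2 + 4) + 9*u**2*sqrt(u**4 + 4*u**2 + 4) + 12*sqrt(u**4 + 4*u**2 + 4)) = f(u).
F(1) = -3/2 + 2*log(11/2)/3; F(-2) = -3 + 2*log(40)/3.
Integral = F(1) - F(-2) = -2*log(40)/3 + 2*log(11/2)/3 + 3/2.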